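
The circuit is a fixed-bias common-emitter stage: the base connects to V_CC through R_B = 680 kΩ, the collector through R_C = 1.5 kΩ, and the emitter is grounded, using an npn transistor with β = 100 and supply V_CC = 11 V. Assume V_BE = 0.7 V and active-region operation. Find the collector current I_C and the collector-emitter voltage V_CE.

Base loop: V_CC = I_B·R_B + V_BE, so I_B = (11 − 0.7)/680 kΩ = 0.0151 mA.
In the active region I_C = β·I_B = 100 × 0.0151 = 1.51 mA.
Collector loop: V_CE = V_CC − I_C·R_C = 11 − 1.51×1.5 = 8.73 V.
Since V_CE = 8.73 V > V_CE(sat) ≈ 0.2 V, the transistor is in the active region as assumed.

I_C ≈ 1.5 mA, V_CE ≈ 8.7 V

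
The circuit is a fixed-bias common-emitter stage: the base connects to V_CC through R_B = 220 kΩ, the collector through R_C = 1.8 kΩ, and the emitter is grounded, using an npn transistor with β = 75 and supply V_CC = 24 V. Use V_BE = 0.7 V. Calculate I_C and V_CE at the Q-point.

I_C ≈ 7.9 mA, V_CE ≈ 9.7 V

Base loop: V_CC = I_B·R_B + V_BE, so I_B = (24 − 0.7)/220 kΩ = 0.106 mA.
In the active region I_C = β·I_B = 75 × 0.106 = 7.94 mA.
Collector loop: V_CE = V_CC − I_C·R_C = 24 − 7.94×1.8 = 9.7 V.
Since V_CE = 9.7 V > V_CE(sat) ≈ 0.2 V, the transistor is in the active region as assumed.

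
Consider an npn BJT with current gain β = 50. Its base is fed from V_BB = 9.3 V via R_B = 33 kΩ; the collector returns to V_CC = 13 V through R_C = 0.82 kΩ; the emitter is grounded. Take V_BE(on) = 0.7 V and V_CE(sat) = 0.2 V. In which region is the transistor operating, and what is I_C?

active; I_C ≈ 13 mA

Assume active. Base-emitter loop: I_B = (V_BB − V_BE)/R_B = (9.3 − 0.7)/33 = 0.261 mA.
I_C = β·I_B = 50×0.261 = 13 mA.
V_CE = V_CC − I_C·R_C = 13 − 13×0.82 = 2.32 V > V_CE(sat), so the active-region assumption holds.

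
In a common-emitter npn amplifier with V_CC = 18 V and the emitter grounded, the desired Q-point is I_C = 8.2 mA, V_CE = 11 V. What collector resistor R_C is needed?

Collector loop: V_CC = I_C·R_C + V_CE.
R_C = (V_CC − V_CE)/I_C = (18 − 11)/8.2 = 0.854 kΩ.

R_C ≈ 0.85 kΩ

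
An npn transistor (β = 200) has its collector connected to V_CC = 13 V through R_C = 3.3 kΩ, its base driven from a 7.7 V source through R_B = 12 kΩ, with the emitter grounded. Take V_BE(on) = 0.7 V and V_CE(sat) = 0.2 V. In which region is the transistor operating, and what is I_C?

Assume active: I_B = (7.7 − 0.7)/12 = 0.583 mA, giving I_C = β·I_B = 117 mA.
But then V_CE = 13 − 117×3.3 = -372 V < V_CE(sat) = 0.2 V — impossible in the active region.
So the transistor is saturated. With V_CE = 0.2 V, I_C = (V_CC − 0.2)/R_C = 12.8/3.3 = 3.88 mA.
Check: β·I_B = 117 mA > I_C = 3.88 mA, confirming saturation.

saturation; I_C ≈ 3.9 mA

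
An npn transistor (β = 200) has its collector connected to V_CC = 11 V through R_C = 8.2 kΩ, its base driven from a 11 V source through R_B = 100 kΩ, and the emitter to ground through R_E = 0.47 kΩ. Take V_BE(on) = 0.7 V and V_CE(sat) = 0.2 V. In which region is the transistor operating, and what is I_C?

Assume active: I_B = (11 − 0.7)/(100 + 201×0.47) = 0.053 mA, I_C = β·I_B = 10.6 mA.
Then V_CE = 11 − 10.6×8.2 − 10.6×0.47 = -80.9 V < 0.2 V — the active assumption fails.
Re-solve with V_CE = 0.2 V. KCL at the emitter: V_E/R_E = (V_BB−0.7−V_E)/R_B + (V_CC−0.2−V_E)/R_C, giving V_E = 0.628 V.
I_C = (V_CC − 0.2 − V_E)/R_C = (10.8 − 0.628)/8.2 = 1.24 mA.
Check: I_B = (10.3 − 0.628)/100 = 0.0967 mA, and β·I_B = 19.3 mA > I_C, confirming saturation.

saturation; I_C ≈ 1.2 mA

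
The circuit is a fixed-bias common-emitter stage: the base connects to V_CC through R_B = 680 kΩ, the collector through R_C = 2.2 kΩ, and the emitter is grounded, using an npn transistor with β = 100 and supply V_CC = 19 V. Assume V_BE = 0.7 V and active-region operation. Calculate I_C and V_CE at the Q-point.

Base loop: V_CC = I_B·R_B + V_BE, so I_B = (19 − 0.7)/680 kΩ = 0.0269 mA.
In the active region I_C = β·I_B = 100 × 0.0269 = 2.69 mA.
Collector loop: V_CE = V_CC − I_C·R_C = 19 − 2.69×2.2 = 13.1 V.
Since V_CE = 13.1 V > V_CE(sat) ≈ 0.2 V, the transistor is in the active region as assumed.

I_C ≈ 2.7 mA, V_CE ≈ 13 V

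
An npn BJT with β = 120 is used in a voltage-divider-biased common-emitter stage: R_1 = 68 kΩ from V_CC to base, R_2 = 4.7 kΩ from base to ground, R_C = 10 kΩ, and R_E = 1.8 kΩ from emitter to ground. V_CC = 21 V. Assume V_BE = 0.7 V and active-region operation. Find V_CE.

Thevenize the base divider: V_Th = V_CC·R_2/(R_1+R_2) = 21×4.7/72.7 = 1.36 V, R_Th = R_1‖R_2 = 4.4 kΩ.
Base-emitter loop: V_Th = I_B·R_Th + V_BE + (β+1)I_B·R_E, so I_B = (1.36 − 0.7) / (4.4 + 121×1.8) = 0.00296 mA.
I_C = β·I_B = 120×0.00296 = 0.355 mA, and I_E = (β+1)I_B = 0.358 mA.
V_CE = V_CC − I_C·R_C − I_E·R_E = 21 − 0.355×10 − 0.358×1.8 = 16.8 V.
V_CE = 16.8 V > 0.2 V confirms active-region operation.

V_CE ≈ 17 V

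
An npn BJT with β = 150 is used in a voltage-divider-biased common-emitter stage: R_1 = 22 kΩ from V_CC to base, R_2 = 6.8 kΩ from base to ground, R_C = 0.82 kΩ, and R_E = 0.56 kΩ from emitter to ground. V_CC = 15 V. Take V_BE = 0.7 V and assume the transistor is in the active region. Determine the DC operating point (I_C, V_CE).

I_C ≈ 4.7 mA, V_CE ≈ 8.4 V

Thevenize the base divider: V_Th = V_CC·R_2/(R_1+R_2) = 15×6.8/28.8 = 3.54 V, R_Th = R_1‖R_2 = 5.19 kΩ.
Base-emitter loop: V_Th = I_B·R_Th + V_BE + (β+1)I_B·R_E, so I_B = (3.54 − 0.7) / (5.19 + 151×0.56) = 0.0317 mA.
I_C = β·I_B = 150×0.0317 = 4.75 mA, and I_E = (β+1)I_B = 4.78 mA.
V_CE = V_CC − I_C·R_C − I_E·R_E = 15 − 4.75×0.82 − 4.78×0.56 = 8.43 V.
V_CE = 8.43 V > 0.2 V confirms active-region operation.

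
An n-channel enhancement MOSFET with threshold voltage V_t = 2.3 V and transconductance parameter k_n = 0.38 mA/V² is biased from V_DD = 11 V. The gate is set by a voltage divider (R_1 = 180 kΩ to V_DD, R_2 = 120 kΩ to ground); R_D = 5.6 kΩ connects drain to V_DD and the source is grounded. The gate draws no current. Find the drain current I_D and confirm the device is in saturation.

V_G = V_DD·R_2/(R_1+R_2) = 11×120/300 = 4.4 V. With the source grounded, V_GS = V_G = 4.4 V.
Assume saturation: I_D = (k_n/2)(V_GS − V_t)² = (0.38/2)×(4.4 − 2.3)² = 0.19×2.1² = 0.838 mA.
V_DS = V_DD − I_D·R_D = 11 − 0.838×5.6 = 6.31 V.
Saturation requires V_DS ≥ V_GS − V_t = 2.1 V; 6.31 ≥ 2.1 ✓.

I_D ≈ 0.84 mA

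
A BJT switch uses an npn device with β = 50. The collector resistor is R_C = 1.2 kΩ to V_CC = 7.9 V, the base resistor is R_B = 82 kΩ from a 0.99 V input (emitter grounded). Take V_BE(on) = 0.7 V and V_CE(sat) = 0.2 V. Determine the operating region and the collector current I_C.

active; I_C ≈ 0.18 mA

Assume active. Base-emitter loop: I_B = (V_BB − V_BE)/R_B = (0.99 − 0.7)/82 = 0.00354 mA.
I_C = β·I_B = 50×0.00354 = 0.177 mA.
V_CE = V_CC − I_C·R_C = 7.9 − 0.177×1.2 = 7.69 V > V_CE(sat), so the active-region assumption holds.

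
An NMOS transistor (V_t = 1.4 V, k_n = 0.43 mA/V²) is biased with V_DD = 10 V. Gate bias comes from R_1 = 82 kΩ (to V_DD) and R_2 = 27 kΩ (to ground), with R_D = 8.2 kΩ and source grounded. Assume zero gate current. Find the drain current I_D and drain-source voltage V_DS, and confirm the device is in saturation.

I_D ≈ 0.25 mA, V_DS ≈ 8 V

V_G = V_DD·R_2/(R_1+R_2) = 10×27/109 = 2.48 V. With the source grounded, V_GS = V_G = 2.48 V.
Assume saturation: I_D = (k_n/2)(V_GS − V_t)² = (0.43/2)×(2.48 − 1.4)² = 0.215×1.08² = 0.249 mA.
V_DS = V_DD − I_D·R_D = 10 − 0.249×8.2 = 7.95 V.
Saturation requires V_DS ≥ V_GS − V_t = 1.08 V; 7.95 ≥ 1.08 ✓.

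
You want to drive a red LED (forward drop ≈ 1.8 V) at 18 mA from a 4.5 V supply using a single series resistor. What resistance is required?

The resistor drops V_S − V_D = 4.5 − 1.8 = 2.7 V at 18 mA.
R = 2.7 V / 18 mA = 0.15 kΩ.

R ≈ 0.15 kΩ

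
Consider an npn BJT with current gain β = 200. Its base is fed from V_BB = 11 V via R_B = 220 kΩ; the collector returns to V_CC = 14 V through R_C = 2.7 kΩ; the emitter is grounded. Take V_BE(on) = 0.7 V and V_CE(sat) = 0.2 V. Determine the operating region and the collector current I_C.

Assume active: I_B = (11 − 0.7)/220 = 0.0468 mA, giving I_C = β·I_B = 9.36 mA.
But then V_CE = 14 − 9.36×2.7 = -11.3 V < V_CE(sat) = 0.2 V — impossible in the active region.
So the transistor is saturated. With V_CE = 0.2 V, I_C = (V_CC − 0.2)/R_C = 13.8/2.7 = 5.11 mA.
Check: β·I_B = 9.36 mA > I_C = 5.11 mA, confirming saturation.

saturation; I_C ≈ 5.1 mA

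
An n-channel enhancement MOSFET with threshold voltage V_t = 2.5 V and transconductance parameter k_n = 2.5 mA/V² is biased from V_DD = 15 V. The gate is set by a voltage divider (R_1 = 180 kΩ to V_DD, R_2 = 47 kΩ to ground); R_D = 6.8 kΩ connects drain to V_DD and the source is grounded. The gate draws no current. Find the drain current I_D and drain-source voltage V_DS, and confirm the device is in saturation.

V_G = V_DD·R_2/(R_1+R_2) = 15×47/227 = 3.11 V. With the source grounded, V_GS = V_G = 3.11 V.
Assume saturation: I_D = (k_n/2)(V_GS − V_t)² = (2.5/2)×(3.11 − 2.5)² = 1.25×0.606² = 0.459 mA.
V_DS = V_DD − I_D·R_D = 15 − 0.459×6.8 = 11.9 V.
Saturation requires V_DS ≥ V_GS − V_t = 0.606 V; 11.9 ≥ 0.606 ✓.

I_D ≈ 0.46 mA, V_DS ≈ 12 V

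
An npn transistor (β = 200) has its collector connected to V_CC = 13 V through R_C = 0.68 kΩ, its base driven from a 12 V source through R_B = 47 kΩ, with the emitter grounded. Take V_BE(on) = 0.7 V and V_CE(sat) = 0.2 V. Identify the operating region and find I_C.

saturation; I_C ≈ 19 mA

Assume active: I_B = (12 − 0.7)/47 = 0.24 mA, giving I_C = β·I_B = 48.1 mA.
But then V_CE = 13 − 48.1×0.68 = -19.7 V < V_CE(sat) = 0.2 V — impossible in the active region.
So the transistor is saturated. With V_CE = 0.2 V, I_C = (V_CC − 0.2)/R_C = 12.8/0.68 = 18.8 mA.
Check: β·I_B = 48.1 mA > I_C = 18.8 mA, confirming saturation.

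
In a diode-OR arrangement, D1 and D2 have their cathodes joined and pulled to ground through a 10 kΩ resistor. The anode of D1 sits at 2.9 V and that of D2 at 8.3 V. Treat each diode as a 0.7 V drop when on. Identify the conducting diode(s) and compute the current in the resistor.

Assume both conduct. Then node N would need to be at both 2.9−0.7 = 2.2 V and 8.3−0.7 = 7.6 V, which is impossible.
Assume only D2 conducts: V_N = 8.3 − 0.7 = 7.6 V, so I_R = 7.6/10 = 0.76 mA.
Check D1: its anode-to-cathode voltage is 2.9 − 7.6 = -4.7 V < 0.7 V, so it is off. The assumption is consistent.

Only D2 conducts; I_R ≈ 0.76 mA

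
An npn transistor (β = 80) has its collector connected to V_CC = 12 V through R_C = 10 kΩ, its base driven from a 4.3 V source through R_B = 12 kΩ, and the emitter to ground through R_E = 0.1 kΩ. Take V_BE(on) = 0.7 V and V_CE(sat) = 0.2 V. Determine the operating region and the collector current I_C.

Assume active: I_B = (4.3 − 0.7)/(12 + 81×0.1) = 0.179 mA, I_C = β·I_B = 14.3 mA.
Then V_CE = 12 − 14.3×10 − 14.5×0.1 = -133 V < 0.2 V — the active assumption fails.
Re-solve with V_CE = 0.2 V. KCL at the emitter: V_E/R_E = (V_BB−0.7−V_E)/R_B + (V_CC−0.2−V_E)/R_C, giving V_E = 0.145 V.
I_C = (V_CC − 0.2 − V_E)/R_C = (11.8 − 0.145)/10 = 1.17 mA.
Check: I_B = (3.6 − 0.145)/12 = 0.288 mA, and β·I_B = 23 mA > I_C, confirming saturation.

saturation; I_C ≈ 1.2 mA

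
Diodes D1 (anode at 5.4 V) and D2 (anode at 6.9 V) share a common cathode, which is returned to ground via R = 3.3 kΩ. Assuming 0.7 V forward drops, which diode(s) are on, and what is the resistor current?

Only D2 conducts; I_R ≈ 1.9 mA

Assume both conduct. Then node N would need to be at both 5.4−0.7 = 4.7 V and 6.9−0.7 = 6.2 V, which is impossible.
Assume only D2 conducts: V_N = 6.9 − 0.7 = 6.2 V, so I_R = 6.2/3.3 = 1.88 mA.
Check D1: its anode-to-cathode voltage is 5.4 − 6.2 = -0.8 V < 0.7 V, so it is off. The assumption is consistent.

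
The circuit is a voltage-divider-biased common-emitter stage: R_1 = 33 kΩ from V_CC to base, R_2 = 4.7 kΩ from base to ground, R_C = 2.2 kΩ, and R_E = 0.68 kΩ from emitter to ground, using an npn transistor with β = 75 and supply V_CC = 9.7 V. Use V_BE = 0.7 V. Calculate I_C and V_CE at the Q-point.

Thevenize the base divider: V_Th = V_CC·R_2/(R_1+R_2) = 9.7×4.7/37.7 = 1.21 V, R_Th = R_1‖R_2 = 4.11 kΩ.
Base-emitter loop: V_Th = I_B·R_Th + V_BE + (β+1)I_B·R_E, so I_B = (1.21 − 0.7) / (4.11 + 76×0.68) = 0.00913 mA.
I_C = β·I_B = 75×0.00913 = 0.685 mA, and I_E = (β+1)I_B = 0.694 mA.
V_CE = V_CC − I_C·R_C − I_E·R_E = 9.7 − 0.685×2.2 − 0.694×0.68 = 7.72 V.
V_CE = 7.72 V > 0.2 V confirms active-region operation.

I_C ≈ 0.68 mA, V_CE ≈ 7.7 V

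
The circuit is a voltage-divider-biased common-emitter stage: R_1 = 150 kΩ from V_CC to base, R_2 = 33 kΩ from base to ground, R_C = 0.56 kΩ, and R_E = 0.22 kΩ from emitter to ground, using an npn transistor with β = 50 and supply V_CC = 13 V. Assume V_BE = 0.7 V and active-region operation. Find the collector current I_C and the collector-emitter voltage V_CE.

Thevenize the base divider: V_Th = V_CC·R_2/(R_1+R_2) = 13×33/183 = 2.34 V, R_Th = R_1‖R_2 = 27 kΩ.
Base-emitter loop: V_Th = I_B·R_Th + V_BE + (β+1)I_B·R_E, so I_B = (2.34 − 0.7) / (27 + 51×0.22) = 0.043 mA.
I_C = β·I_B = 50×0.043 = 2.15 mA, and I_E = (β+1)I_B = 2.19 mA.
V_CE = V_CC − I_C·R_C − I_E·R_E = 13 − 2.15×0.56 − 2.19×0.22 = 11.3 V.
V_CE = 11.3 V > 0.2 V confirms active-region operation.

I_C ≈ 2.1 mA, V_CE ≈ 11 V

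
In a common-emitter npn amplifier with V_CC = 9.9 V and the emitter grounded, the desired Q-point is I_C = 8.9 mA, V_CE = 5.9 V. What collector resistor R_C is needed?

R_C ≈ 0.45 kΩ

Collector loop: V_CC = I_C·R_C + V_CE.
R_C = (V_CC − V_CE)/I_C = (9.9 − 5.9)/8.9 = 0.449 kΩ.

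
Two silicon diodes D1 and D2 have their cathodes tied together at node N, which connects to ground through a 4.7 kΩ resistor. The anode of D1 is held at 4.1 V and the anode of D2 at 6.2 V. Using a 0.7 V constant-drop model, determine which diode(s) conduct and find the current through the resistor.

Only D2 conducts; I_R ≈ 1.2 mA

Assume both conduct. Then node N would need to be at both 4.1−0.7 = 3.4 V and 6.2−0.7 = 5.5 V, which is impossible.
Assume only D2 conducts: V_N = 6.2 − 0.7 = 5.5 V, so I_R = 5.5/4.7 = 1.17 mA.
Check D1: its anode-to-cathode voltage is 4.1 − 5.5 = -1.4 V < 0.7 V, so it is off. The assumption is consistent.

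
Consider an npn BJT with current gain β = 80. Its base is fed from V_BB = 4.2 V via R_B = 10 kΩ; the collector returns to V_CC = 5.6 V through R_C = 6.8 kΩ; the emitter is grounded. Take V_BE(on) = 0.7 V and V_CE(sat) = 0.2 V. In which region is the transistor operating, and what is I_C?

Assume active: I_B = (4.2 − 0.7)/10 = 0.35 mA, giving I_C = β·I_B = 28 mA.
But then V_CE = 5.6 − 28×6.8 = -185 V < V_CE(sat) = 0.2 V — impossible in the active region.
So the transistor is saturated. With V_CE = 0.2 V, I_C = (V_CC − 0.2)/R_C = 5.4/6.8 = 0.794 mA.
Check: β·I_B = 28 mA > I_C = 0.794 mA, confirming saturation.

saturation; I_C ≈ 0.79 mA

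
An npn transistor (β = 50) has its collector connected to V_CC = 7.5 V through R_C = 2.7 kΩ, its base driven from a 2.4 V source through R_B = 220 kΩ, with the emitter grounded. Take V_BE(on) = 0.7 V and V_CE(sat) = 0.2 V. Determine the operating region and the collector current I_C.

Assume active. Base-emitter loop: I_B = (V_BB − V_BE)/R_B = (2.4 − 0.7)/220 = 0.00773 mA.
I_C = β·I_B = 50×0.00773 = 0.386 mA.
V_CE = V_CC − I_C·R_C = 7.5 − 0.386×2.7 = 6.46 V > V_CE(sat), so the active-region assumption holds.

active; I_C ≈ 0.39 mA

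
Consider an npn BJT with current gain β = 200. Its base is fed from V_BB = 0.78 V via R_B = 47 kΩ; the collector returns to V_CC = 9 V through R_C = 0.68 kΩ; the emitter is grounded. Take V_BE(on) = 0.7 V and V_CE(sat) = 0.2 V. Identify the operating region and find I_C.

active; I_C ≈ 0.34 mA

Assume active. Base-emitter loop: I_B = (V_BB − V_BE)/R_B = (0.78 − 0.7)/47 = 0.0017 mA.
I_C = β·I_B = 200×0.0017 = 0.34 mA.
V_CE = V_CC − I_C·R_C = 9 − 0.34×0.68 = 8.77 V > V_CE(sat), so the active-region assumption holds.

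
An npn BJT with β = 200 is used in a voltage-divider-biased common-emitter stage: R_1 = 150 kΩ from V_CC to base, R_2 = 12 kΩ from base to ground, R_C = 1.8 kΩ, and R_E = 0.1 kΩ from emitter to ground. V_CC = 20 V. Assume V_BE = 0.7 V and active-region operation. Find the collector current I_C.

I_C ≈ 5 mA

Thevenize the base divider: V_Th = V_CC·R_2/(R_1+R_2) = 20×12/162 = 1.48 V, R_Th = R_1‖R_2 = 11.1 kΩ.
Base-emitter loop: V_Th = I_B·R_Th + V_BE + (β+1)I_B·R_E, so I_B = (1.48 − 0.7) / (11.1 + 201×0.1) = 0.025 mA.
I_C = β·I_B = 200×0.025 = 5.01 mA, and I_E = (β+1)I_B = 5.03 mA.
V_CE = V_CC − I_C·R_C − I_E·R_E = 20 − 5.01×1.8 − 5.03×0.1 = 10.5 V.
V_CE = 10.5 V > 0.2 V confirms active-region operation.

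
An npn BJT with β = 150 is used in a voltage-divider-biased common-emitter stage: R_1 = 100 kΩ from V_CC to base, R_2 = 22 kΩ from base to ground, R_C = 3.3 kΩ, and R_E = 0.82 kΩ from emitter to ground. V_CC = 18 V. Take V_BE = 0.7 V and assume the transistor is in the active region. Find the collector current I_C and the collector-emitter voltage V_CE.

I_C ≈ 2.7 mA, V_CE ≈ 6.9 V

Thevenize the base divider: V_Th = V_CC·R_2/(R_1+R_2) = 18×22/122 = 3.25 V, R_Th = R_1‖R_2 = 18 kΩ.
Base-emitter loop: V_Th = I_B·R_Th + V_BE + (β+1)I_B·R_E, so I_B = (3.25 − 0.7) / (18 + 151×0.82) = 0.0179 mA.
I_C = β·I_B = 150×0.0179 = 2.69 mA, and I_E = (β+1)I_B = 2.71 mA.
V_CE = V_CC − I_C·R_C − I_E·R_E = 18 − 2.69×3.3 − 2.71×0.82 = 6.89 V.
V_CE = 6.89 V > 0.2 V confirms active-region operation.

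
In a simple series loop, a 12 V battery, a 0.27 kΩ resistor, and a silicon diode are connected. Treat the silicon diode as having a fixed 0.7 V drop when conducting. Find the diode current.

KVL around the loop: 12 = V_D + I·R = 0.7 + I × 0.27 kΩ.
So I = (12 − 0.7) / 0.27 kΩ = 11.3 / 0.27 = 41.9 mA.

I ≈ 42 mA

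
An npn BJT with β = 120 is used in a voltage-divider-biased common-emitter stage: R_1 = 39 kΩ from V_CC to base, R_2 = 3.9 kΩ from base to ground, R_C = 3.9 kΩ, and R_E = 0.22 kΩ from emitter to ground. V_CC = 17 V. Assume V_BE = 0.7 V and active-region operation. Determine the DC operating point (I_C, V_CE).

I_C ≈ 3.4 mA, V_CE ≈ 3.1 V

Thevenize the base divider: V_Th = V_CC·R_2/(R_1+R_2) = 17×3.9/42.9 = 1.55 V, R_Th = R_1‖R_2 = 3.55 kΩ.
Base-emitter loop: V_Th = I_B·R_Th + V_BE + (β+1)I_B·R_E, so I_B = (1.55 − 0.7) / (3.55 + 121×0.22) = 0.028 mA.
I_C = β·I_B = 120×0.028 = 3.36 mA, and I_E = (β+1)I_B = 3.39 mA.
V_CE = V_CC − I_C·R_C − I_E·R_E = 17 − 3.36×3.9 − 3.39×0.22 = 3.14 V.
V_CE = 3.14 V > 0.2 V confirms active-region operation.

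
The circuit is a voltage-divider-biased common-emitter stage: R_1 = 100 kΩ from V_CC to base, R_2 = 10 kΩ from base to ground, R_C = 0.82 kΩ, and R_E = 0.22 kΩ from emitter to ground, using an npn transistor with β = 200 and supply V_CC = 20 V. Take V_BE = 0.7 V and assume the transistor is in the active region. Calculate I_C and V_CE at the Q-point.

Thevenize the base divider: V_Th = V_CC·R_2/(R_1+R_2) = 20×10/110 = 1.82 V, R_Th = R_1‖R_2 = 9.09 kΩ.
Base-emitter loop: V_Th = I_B·R_Th + V_BE + (β+1)I_B·R_E, so I_B = (1.82 − 0.7) / (9.09 + 201×0.22) = 0.021 mA.
I_C = β·I_B = 200×0.021 = 4.19 mA, and I_E = (β+1)I_B = 4.22 mA.
V_CE = V_CC − I_C·R_C − I_E·R_E = 20 − 4.19×0.82 − 4.22×0.22 = 15.6 V.
V_CE = 15.6 V > 0.2 V confirms active-region operation.

I_C ≈ 4.2 mA, V_CE ≈ 16 V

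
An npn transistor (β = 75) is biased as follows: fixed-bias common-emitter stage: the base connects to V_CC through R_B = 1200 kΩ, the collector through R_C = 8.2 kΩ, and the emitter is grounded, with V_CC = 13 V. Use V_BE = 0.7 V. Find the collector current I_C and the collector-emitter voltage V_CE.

I_C ≈ 0.77 mA, V_CE ≈ 6.7 V

Base loop: V_CC = I_B·R_B + V_BE, so I_B = (13 − 0.7)/1200 kΩ = 0.0103 mA.
In the active region I_C = β·I_B = 75 × 0.0103 = 0.769 mA.
Collector loop: V_CE = V_CC − I_C·R_C = 13 − 0.769×8.2 = 6.7 V.
Since V_CE = 6.7 V > V_CE(sat) ≈ 0.2 V, the transistor is in the active region as assumed.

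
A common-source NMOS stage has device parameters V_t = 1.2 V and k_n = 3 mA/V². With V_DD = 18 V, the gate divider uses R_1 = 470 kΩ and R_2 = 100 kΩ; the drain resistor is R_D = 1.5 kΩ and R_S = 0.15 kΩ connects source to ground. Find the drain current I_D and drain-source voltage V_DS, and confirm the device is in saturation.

V_G = V_DD·R_2/(R_1+R_2) = 18×100/570 = 3.16 V.
Assume saturation: I_D = (k_n/2)(V_GS − V_t)² with V_GS = V_G − I_D·R_S = 3.16 − 0.15·I_D.
Substituting gives 0.0337·I_D² − 1.88·I_D + 5.75 = 0, with roots I_D = 3.25 or 52.5 mA.
The root I_D = 52.5 mA gives V_GS = -4.72 V ≤ V_t, so take I_D = 3.25 mA.
Then V_GS = 2.67 V and V_DS = V_DD − I_D(R_D+R_S) = 18 − 3.25×1.65 = 12.6 V.
Saturation requires V_DS ≥ V_GS − V_t = 1.47 V; 12.6 ≥ 1.47 ✓.

I_D ≈ 3.2 mA, V_DS ≈ 13 V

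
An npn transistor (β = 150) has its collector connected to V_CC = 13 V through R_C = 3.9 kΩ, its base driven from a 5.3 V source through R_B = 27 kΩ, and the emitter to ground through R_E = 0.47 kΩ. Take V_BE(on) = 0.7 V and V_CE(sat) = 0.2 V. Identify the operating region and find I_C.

Assume active: I_B = (5.3 − 0.7)/(27 + 151×0.47) = 0.047 mA, I_C = β·I_B = 7.04 mA.
Then V_CE = 13 − 7.04×3.9 − 7.09×0.47 = -17.8 V < 0.2 V — the active assumption fails.
Re-solve with V_CE = 0.2 V. KCL at the emitter: V_E/R_E = (V_BB−0.7−V_E)/R_B + (V_CC−0.2−V_E)/R_C, giving V_E = 1.43 V.
I_C = (V_CC − 0.2 − V_E)/R_C = (12.8 − 1.43)/3.9 = 2.92 mA.
Check: I_B = (4.6 − 1.43)/27 = 0.118 mA, and β·I_B = 17.6 mA > I_C, confirming saturation.

saturation; I_C ≈ 2.9 mA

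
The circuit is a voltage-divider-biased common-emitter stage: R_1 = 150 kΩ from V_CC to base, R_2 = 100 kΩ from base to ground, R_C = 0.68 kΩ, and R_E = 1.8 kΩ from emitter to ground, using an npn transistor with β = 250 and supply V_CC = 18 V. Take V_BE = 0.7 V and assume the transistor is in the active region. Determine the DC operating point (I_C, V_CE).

Thevenize the base divider: V_Th = V_CC·R_2/(R_1+R_2) = 18×100/250 = 7.2 V, R_Th = R_1‖R_2 = 60 kΩ.
Base-emitter loop: V_Th = I_B·R_Th + V_BE + (β+1)I_B·R_E, so I_B = (7.2 − 0.7) / (60 + 251×1.8) = 0.0127 mA.
I_C = β·I_B = 250×0.0127 = 3.18 mA, and I_E = (β+1)I_B = 3.19 mA.
V_CE = V_CC − I_C·R_C − I_E·R_E = 18 − 3.18×0.68 − 3.19×1.8 = 10.1 V.
V_CE = 10.1 V > 0.2 V confirms active-region operation.

I_C ≈ 3.2 mA, V_CE ≈ 10 V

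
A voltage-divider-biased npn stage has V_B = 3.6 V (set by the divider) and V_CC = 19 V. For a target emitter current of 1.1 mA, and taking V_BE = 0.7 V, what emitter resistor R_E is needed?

R_E ≈ 2.6 kΩ

V_E = V_B − V_BE = 3.6 − 0.7 = 2.9 V.
R_E = V_E / I_E = 2.9 / 1.1 = 2.64 kΩ.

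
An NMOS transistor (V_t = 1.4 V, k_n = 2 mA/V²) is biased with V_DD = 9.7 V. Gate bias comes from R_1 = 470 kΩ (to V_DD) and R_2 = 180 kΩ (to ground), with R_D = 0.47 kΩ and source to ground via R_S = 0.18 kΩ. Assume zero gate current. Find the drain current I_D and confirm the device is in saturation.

I_D ≈ 1.2 mA

V_G = V_DD·R_2/(R_1+R_2) = 9.7×180/650 = 2.69 V.
Assume saturation: I_D = (k_n/2)(V_GS − V_t)² with V_GS = V_G − I_D·R_S = 2.69 − 0.18·I_D.
Substituting gives 0.0324·I_D² − 1.46·I_D + 1.65 = 0, with roots I_D = 1.16 or 44 mA.
The root I_D = 44 mA gives V_GS = -5.23 V ≤ V_t, so take I_D = 1.16 mA.
Then V_GS = 2.48 V and V_DS = V_DD − I_D(R_D+R_S) = 9.7 − 1.16×0.65 = 8.95 V.
Saturation requires V_DS ≥ V_GS − V_t = 1.08 V; 8.95 ≥ 1.08 ✓.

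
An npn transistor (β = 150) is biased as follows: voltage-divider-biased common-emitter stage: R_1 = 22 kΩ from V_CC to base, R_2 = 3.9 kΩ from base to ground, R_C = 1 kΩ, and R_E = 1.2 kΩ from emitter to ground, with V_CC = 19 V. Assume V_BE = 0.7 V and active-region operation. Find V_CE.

Thevenize the base divider: V_Th = V_CC·R_2/(R_1+R_2) = 19×3.9/25.9 = 2.86 V, R_Th = R_1‖R_2 = 3.31 kΩ.
Base-emitter loop: V_Th = I_B·R_Th + V_BE + (β+1)I_B·R_E, so I_B = (2.86 − 0.7) / (3.31 + 151×1.2) = 0.0117 mA.
I_C = β·I_B = 150×0.0117 = 1.76 mA, and I_E = (β+1)I_B = 1.77 mA.
V_CE = V_CC − I_C·R_C − I_E·R_E = 19 − 1.76×1 − 1.77×1.2 = 15.1 V.
V_CE = 15.1 V > 0.2 V confirms active-region operation.

V_CE ≈ 15 V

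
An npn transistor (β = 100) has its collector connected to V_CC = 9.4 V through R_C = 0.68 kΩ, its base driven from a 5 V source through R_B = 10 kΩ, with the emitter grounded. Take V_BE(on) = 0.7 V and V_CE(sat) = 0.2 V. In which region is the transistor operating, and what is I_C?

Assume active: I_B = (5 − 0.7)/10 = 0.43 mA, giving I_C = β·I_B = 43 mA.
But then V_CE = 9.4 − 43×0.68 = -19.8 V < V_CE(sat) = 0.2 V — impossible in the active region.
So the transistor is saturated. With V_CE = 0.2 V, I_C = (V_CC − 0.2)/R_C = 9.2/0.68 = 13.5 mA.
Check: β·I_B = 43 mA > I_C = 13.5 mA, confirming saturation.

saturation; I_C ≈ 14 mA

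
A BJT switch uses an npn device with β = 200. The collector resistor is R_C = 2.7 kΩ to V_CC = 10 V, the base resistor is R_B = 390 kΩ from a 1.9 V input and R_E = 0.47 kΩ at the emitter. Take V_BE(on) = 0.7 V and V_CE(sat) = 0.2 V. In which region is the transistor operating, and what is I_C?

active; I_C ≈ 0.5 mA

Assume active. Base-emitter loop: I_B = (V_BB − V_BE)/(R_B + (β+1)R_E) = (1.9 − 0.7)/(390 + 201×0.47) = 0.00248 mA.
I_C = β·I_B = 200×0.00248 = 0.495 mA.
V_CE = V_CC − I_C·R_C − I_E·R_E = 10 − 0.495×2.7 − 0.498×0.47 = 8.43 V > V_CE(sat), so the active-region assumption holds.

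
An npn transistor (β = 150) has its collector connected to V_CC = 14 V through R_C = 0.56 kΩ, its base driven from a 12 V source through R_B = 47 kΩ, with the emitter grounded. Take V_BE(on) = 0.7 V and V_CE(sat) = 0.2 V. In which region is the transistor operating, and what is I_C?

saturation; I_C ≈ 25 mA

Assume active: I_B = (12 − 0.7)/47 = 0.24 mA, giving I_C = β·I_B = 36.1 mA.
But then V_CE = 14 − 36.1×0.56 = -6.2 V < V_CE(sat) = 0.2 V — impossible in the active region.
So the transistor is saturated. With V_CE = 0.2 V, I_C = (V_CC − 0.2)/R_C = 13.8/0.56 = 24.6 mA.
Check: β·I_B = 36.1 mA > I_C = 24.6 mA, confirming saturation.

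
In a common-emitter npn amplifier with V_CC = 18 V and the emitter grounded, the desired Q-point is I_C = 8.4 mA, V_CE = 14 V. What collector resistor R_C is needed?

Collector loop: V_CC = I_C·R_C + V_CE.
R_C = (V_CC − V_CE)/I_C = (18 − 14)/8.4 = 0.476 kΩ.

R_C ≈ 0.48 kΩ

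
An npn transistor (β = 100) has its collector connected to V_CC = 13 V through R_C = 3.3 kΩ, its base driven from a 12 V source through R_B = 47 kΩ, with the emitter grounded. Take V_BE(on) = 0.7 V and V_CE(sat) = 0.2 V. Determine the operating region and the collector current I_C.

Assume active: I_B = (12 − 0.7)/47 = 0.24 mA, giving I_C = β·I_B = 24 mA.
But then V_CE = 13 − 24×3.3 = -66.3 V < V_CE(sat) = 0.2 V — impossible in the active region.
So the transistor is saturated. With V_CE = 0.2 V, I_C = (V_CC − 0.2)/R_C = 12.8/3.3 = 3.88 mA.
Check: β·I_B = 24 mA > I_C = 3.88 mA, confirming saturation.

saturation; I_C ≈ 3.9 mA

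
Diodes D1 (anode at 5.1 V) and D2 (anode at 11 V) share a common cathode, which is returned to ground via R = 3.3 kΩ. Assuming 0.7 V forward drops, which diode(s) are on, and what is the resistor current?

Only D2 conducts; I_R ≈ 3.1 mA

Assume both conduct. Then node N would need to be at both 5.1−0.7 = 4.4 V and 11−0.7 = 10.3 V, which is impossible.
Assume only D2 conducts: V_N = 11 − 0.7 = 10.3 V, so I_R = 10.3/3.3 = 3.12 mA.
Check D1: its anode-to-cathode voltage is 5.1 − 10.3 = -5.2 V < 0.7 V, so it is off. The assumption is consistent.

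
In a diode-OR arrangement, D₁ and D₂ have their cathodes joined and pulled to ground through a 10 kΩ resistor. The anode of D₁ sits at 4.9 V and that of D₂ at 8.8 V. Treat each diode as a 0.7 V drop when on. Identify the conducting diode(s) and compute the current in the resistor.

Only D₂ conducts; I_R ≈ 0.81 mA

Assume both conduct. Then node N would need to be at both 4.9−0.7 = 4.2 V and 8.8−0.7 = 8.1 V, which is impossible.
Assume only D₂ conducts: V_N = 8.8 − 0.7 = 8.1 V, so I_R = 8.1/10 = 0.81 mA.
Check D₁: its anode-to-cathode voltage is 4.9 − 8.1 = -3.2 V < 0.7 V, so it is off. The assumption is consistent.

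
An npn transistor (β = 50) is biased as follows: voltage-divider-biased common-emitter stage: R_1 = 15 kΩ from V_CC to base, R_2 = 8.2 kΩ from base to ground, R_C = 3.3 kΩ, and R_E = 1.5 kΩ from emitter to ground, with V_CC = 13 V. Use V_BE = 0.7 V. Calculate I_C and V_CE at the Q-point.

Thevenize the base divider: V_Th = V_CC·R_2/(R_1+R_2) = 13×8.2/23.2 = 4.59 V, R_Th = R_1‖R_2 = 5.3 kΩ.
Base-emitter loop: V_Th = I_B·R_Th + V_BE + (β+1)I_B·R_E, so I_B = (4.59 − 0.7) / (5.3 + 51×1.5) = 0.0476 mA.
I_C = β·I_B = 50×0.0476 = 2.38 mA, and I_E = (β+1)I_B = 2.43 mA.
V_CE = V_CC − I_C·R_C − I_E·R_E = 13 − 2.38×3.3 − 2.43×1.5 = 1.5 V.
V_CE = 1.5 V > 0.2 V confirms active-region operation.

I_C ≈ 2.4 mA, V_CE ≈ 1.5 V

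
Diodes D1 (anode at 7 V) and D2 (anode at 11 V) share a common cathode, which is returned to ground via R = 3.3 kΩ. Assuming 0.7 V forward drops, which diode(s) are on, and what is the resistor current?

Assume both conduct. Then node N would need to be at both 7−0.7 = 6.3 V and 11−0.7 = 10.3 V, which is impossible.
Assume only D2 conducts: V_N = 11 − 0.7 = 10.3 V, so I_R = 10.3/3.3 = 3.12 mA.
Check D1: its anode-to-cathode voltage is 7 − 10.3 = -3.3 V < 0.7 V, so it is off. The assumption is consistent.

Only D2 conducts; I_R ≈ 3.1 mA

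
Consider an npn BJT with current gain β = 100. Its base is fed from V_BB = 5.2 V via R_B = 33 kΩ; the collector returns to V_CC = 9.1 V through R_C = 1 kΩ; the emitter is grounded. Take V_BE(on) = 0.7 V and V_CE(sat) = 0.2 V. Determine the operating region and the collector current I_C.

saturation; I_C ≈ 8.9 mA

Assume active: I_B = (5.2 − 0.7)/33 = 0.136 mA, giving I_C = β·I_B = 13.6 mA.
But then V_CE = 9.1 − 13.6×1 = -4.54 V < V_CE(sat) = 0.2 V — impossible in the active region.
So the transistor is saturated. With V_CE = 0.2 V, I_C = (V_CC − 0.2)/R_C = 8.9/1 = 8.9 mA.
Check: β·I_B = 13.6 mA > I_C = 8.9 mA, confirming saturation.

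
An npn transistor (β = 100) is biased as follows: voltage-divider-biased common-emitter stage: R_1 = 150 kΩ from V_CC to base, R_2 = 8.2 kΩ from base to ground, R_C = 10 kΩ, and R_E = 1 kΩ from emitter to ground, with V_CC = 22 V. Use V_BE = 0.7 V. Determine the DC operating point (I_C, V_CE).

Thevenize the base divider: V_Th = V_CC·R_2/(R_1+R_2) = 22×8.2/158 = 1.14 V, R_Th = R_1‖R_2 = 7.77 kΩ.
Base-emitter loop: V_Th = I_B·R_Th + V_BE + (β+1)I_B·R_E, so I_B = (1.14 − 0.7) / (7.77 + 101×1) = 0.00405 mA.
I_C = β·I_B = 100×0.00405 = 0.405 mA, and I_E = (β+1)I_B = 0.409 mA.
V_CE = V_CC − I_C·R_C − I_E·R_E = 22 − 0.405×10 − 0.409×1 = 17.5 V.
V_CE = 17.5 V > 0.2 V confirms active-region operation.

I_C ≈ 0.4 mA, V_CE ≈ 18 V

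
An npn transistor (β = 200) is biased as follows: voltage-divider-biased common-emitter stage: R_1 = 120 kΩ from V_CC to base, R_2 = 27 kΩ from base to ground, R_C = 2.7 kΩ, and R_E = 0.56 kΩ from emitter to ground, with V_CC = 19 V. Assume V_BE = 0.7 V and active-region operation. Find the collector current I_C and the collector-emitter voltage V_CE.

Thevenize the base divider: V_Th = V_CC·R_2/(R_1+R_2) = 19×27/147 = 3.49 V, R_Th = R_1‖R_2 = 22 kΩ.
Base-emitter loop: V_Th = I_B·R_Th + V_BE + (β+1)I_B·R_E, so I_B = (3.49 − 0.7) / (22 + 201×0.56) = 0.0207 mA.
I_C = β·I_B = 200×0.0207 = 4.15 mA, and I_E = (β+1)I_B = 4.17 mA.
V_CE = V_CC − I_C·R_C − I_E·R_E = 19 − 4.15×2.7 − 4.17×0.56 = 5.47 V.
V_CE = 5.47 V > 0.2 V confirms active-region operation.

I_C ≈ 4.1 mA, V_CE ≈ 5.5 V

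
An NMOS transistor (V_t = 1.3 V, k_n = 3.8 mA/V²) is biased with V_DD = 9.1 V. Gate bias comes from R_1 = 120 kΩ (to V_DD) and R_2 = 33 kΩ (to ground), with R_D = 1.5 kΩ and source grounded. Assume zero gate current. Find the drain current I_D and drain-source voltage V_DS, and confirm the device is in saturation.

V_G = V_DD·R_2/(R_1+R_2) = 9.1×33/153 = 1.96 V. With the source grounded, V_GS = V_G = 1.96 V.
Assume saturation: I_D = (k_n/2)(V_GS − V_t)² = (3.8/2)×(1.96 − 1.3)² = 1.9×0.663² = 0.835 mA.
V_DS = V_DD − I_D·R_D = 9.1 − 0.835×1.5 = 7.85 V.
Saturation requires V_DS ≥ V_GS − V_t = 0.663 V; 7.85 ≥ 0.663 ✓.

I_D ≈ 0.83 mA, V_DS ≈ 7.8 V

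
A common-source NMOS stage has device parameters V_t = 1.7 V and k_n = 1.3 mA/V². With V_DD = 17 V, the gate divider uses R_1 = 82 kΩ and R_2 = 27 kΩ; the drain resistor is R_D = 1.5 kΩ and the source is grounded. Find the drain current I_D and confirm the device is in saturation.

V_G = V_DD·R_2/(R_1+R_2) = 17×27/109 = 4.21 V. With the source grounded, V_GS = V_G = 4.21 V.
Assume saturation: I_D = (k_n/2)(V_GS − V_t)² = (1.3/2)×(4.21 − 1.7)² = 0.65×2.51² = 4.1 mA.
V_DS = V_DD − I_D·R_D = 17 − 4.1×1.5 = 10.9 V.
Saturation requires V_DS ≥ V_GS − V_t = 2.51 V; 10.9 ≥ 2.51 ✓.

I_D ≈ 4.1 mA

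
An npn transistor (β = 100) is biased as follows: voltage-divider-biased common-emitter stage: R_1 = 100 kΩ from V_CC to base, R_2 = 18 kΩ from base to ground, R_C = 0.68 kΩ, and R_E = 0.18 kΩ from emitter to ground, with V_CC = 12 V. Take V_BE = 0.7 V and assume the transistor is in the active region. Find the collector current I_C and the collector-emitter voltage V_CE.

I_C ≈ 3.4 mA, V_CE ≈ 9.1 V

Thevenize the base divider: V_Th = V_CC·R_2/(R_1+R_2) = 12×18/118 = 1.83 V, R_Th = R_1‖R_2 = 15.3 kΩ.
Base-emitter loop: V_Th = I_B·R_Th + V_BE + (β+1)I_B·R_E, so I_B = (1.83 − 0.7) / (15.3 + 101×0.18) = 0.0338 mA.
I_C = β·I_B = 100×0.0338 = 3.38 mA, and I_E = (β+1)I_B = 3.42 mA.
V_CE = V_CC − I_C·R_C − I_E·R_E = 12 − 3.38×0.68 − 3.42×0.18 = 9.09 V.
V_CE = 9.09 V > 0.2 V confirms active-region operation.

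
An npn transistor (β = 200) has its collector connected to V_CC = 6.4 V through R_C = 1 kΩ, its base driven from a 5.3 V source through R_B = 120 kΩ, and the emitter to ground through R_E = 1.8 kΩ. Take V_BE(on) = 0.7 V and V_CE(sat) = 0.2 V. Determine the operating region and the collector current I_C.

Assume active. Base-emitter loop: I_B = (V_BB − V_BE)/(R_B + (β+1)R_E) = (5.3 − 0.7)/(120 + 201×1.8) = 0.00955 mA.
I_C = β·I_B = 200×0.00955 = 1.91 mA.
V_CE = V_CC − I_C·R_C − I_E·R_E = 6.4 − 1.91×1 − 1.92×1.8 = 1.04 V > V_CE(sat), so the active-region assumption holds.

active; I_C ≈ 1.9 mA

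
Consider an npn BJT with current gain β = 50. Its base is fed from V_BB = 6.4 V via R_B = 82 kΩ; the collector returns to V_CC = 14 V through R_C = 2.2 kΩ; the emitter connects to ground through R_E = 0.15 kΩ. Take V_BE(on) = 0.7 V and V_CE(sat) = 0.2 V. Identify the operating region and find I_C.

Assume active. Base-emitter loop: I_B = (V_BB − V_BE)/(R_B + (β+1)R_E) = (6.4 − 0.7)/(82 + 51×0.15) = 0.0636 mA.
I_C = β·I_B = 50×0.0636 = 3.18 mA.
V_CE = V_CC − I_C·R_C − I_E·R_E = 14 − 3.18×2.2 − 3.24×0.15 = 6.52 V > V_CE(sat), so the active-region assumption holds.

active; I_C ≈ 3.2 mA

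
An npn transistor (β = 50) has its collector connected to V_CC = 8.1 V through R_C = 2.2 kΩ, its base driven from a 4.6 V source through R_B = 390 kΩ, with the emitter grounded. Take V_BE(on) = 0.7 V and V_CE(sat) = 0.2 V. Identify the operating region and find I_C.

Assume active. Base-emitter loop: I_B = (V_BB − V_BE)/R_B = (4.6 − 0.7)/390 = 0.01 mA.
I_C = β·I_B = 50×0.01 = 0.5 mA.
V_CE = V_CC − I_C·R_C = 8.1 − 0.5×2.2 = 7 V > V_CE(sat), so the active-region assumption holds.

active; I_C ≈ 0.5 mA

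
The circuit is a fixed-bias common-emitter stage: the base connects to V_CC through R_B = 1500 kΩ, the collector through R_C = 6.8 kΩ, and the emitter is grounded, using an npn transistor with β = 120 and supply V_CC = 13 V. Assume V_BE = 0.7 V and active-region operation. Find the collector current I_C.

Base loop: V_CC = I_B·R_B + V_BE, so I_B = (13 − 0.7)/1500 kΩ = 0.0082 mA.
In the active region I_C = β·I_B = 120 × 0.0082 = 0.984 mA.
Collector loop: V_CE = V_CC − I_C·R_C = 13 − 0.984×6.8 = 6.31 V.
Since V_CE = 6.31 V > V_CE(sat) ≈ 0.2 V, the transistor is in the active region as assumed.

I_C ≈ 0.98 mA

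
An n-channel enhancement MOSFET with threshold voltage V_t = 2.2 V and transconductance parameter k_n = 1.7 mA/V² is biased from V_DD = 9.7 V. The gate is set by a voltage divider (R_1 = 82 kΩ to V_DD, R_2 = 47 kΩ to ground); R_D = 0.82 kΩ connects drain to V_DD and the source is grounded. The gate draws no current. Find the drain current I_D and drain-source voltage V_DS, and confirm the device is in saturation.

I_D ≈ 1.5 mA, V_DS ≈ 8.5 V

V_G = V_DD·R_2/(R_1+R_2) = 9.7×47/129 = 3.53 V. With the source grounded, V_GS = V_G = 3.53 V.
Assume saturation: I_D = (k_n/2)(V_GS − V_t)² = (1.7/2)×(3.53 − 2.2)² = 0.85×1.33² = 1.51 mA.
V_DS = V_DD − I_D·R_D = 9.7 − 1.51×0.82 = 8.46 V.
Saturation requires V_DS ≥ V_GS − V_t = 1.33 V; 8.46 ≥ 1.33 ✓.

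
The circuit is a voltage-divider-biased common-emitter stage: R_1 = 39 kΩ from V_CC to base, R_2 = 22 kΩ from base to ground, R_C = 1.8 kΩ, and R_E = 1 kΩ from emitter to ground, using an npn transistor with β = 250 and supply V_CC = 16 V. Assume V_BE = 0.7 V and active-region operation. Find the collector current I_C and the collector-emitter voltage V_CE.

I_C ≈ 4.8 mA, V_CE ≈ 2.6 V

Thevenize the base divider: V_Th = V_CC·R_2/(R_1+R_2) = 16×22/61 = 5.77 V, R_Th = R_1‖R_2 = 14.1 kΩ.
Base-emitter loop: V_Th = I_B·R_Th + V_BE + (β+1)I_B·R_E, so I_B = (5.77 − 0.7) / (14.1 + 251×1) = 0.0191 mA.
I_C = β·I_B = 250×0.0191 = 4.78 mA, and I_E = (β+1)I_B = 4.8 mA.
V_CE = V_CC − I_C·R_C − I_E·R_E = 16 − 4.78×1.8 − 4.8×1 = 2.59 V.
V_CE = 2.59 V > 0.2 V confirms active-region operation.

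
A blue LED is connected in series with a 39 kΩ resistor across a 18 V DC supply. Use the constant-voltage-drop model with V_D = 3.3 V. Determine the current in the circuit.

I ≈ 0.38 mA

KVL around the loop: 18 = V_D + I·R = 3.3 + I × 39 kΩ.
So I = (18 − 3.3) / 39 kΩ = 14.7 / 39 = 0.377 mA.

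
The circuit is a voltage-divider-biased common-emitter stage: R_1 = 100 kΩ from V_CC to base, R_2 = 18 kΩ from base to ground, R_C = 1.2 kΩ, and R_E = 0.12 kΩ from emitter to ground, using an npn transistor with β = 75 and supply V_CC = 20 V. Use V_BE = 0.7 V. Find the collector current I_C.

Thevenize the base divider: V_Th = V_CC·R_2/(R_1+R_2) = 20×18/118 = 3.05 V, R_Th = R_1‖R_2 = 15.3 kΩ.
Base-emitter loop: V_Th = I_B·R_Th + V_BE + (β+1)I_B·R_E, so I_B = (3.05 − 0.7) / (15.3 + 76×0.12) = 0.0964 mA.
I_C = β·I_B = 75×0.0964 = 7.23 mA, and I_E = (β+1)I_B = 7.33 mA.
V_CE = V_CC − I_C·R_C − I_E·R_E = 20 − 7.23×1.2 − 7.33×0.12 = 10.4 V.
V_CE = 10.4 V > 0.2 V confirms active-region operation.

I_C ≈ 7.2 mA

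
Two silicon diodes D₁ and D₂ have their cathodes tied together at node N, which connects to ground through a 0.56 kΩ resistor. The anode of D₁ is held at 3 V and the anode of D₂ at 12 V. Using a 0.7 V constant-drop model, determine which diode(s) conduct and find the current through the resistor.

Only D₂ conducts; I_R ≈ 20 mA

Assume both conduct. Then node N would need to be at both 3−0.7 = 2.3 V and 12−0.7 = 11.3 V, which is impossible.
Assume only D₂ conducts: V_N = 12 − 0.7 = 11.3 V, so I_R = 11.3/0.56 = 20.2 mA.
Check D₁: its anode-to-cathode voltage is 3 − 11.3 = -8.3 V < 0.7 V, so it is off. The assumption is consistent.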